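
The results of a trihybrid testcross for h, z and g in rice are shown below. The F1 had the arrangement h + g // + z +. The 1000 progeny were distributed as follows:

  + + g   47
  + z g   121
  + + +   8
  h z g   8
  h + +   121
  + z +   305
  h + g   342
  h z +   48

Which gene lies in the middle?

The two rarest classes, h z g and + + +, are the double crossovers. Comparing them with the parentals, only the z allele has switched, so z is the middle locus and the order is h – z – g.

z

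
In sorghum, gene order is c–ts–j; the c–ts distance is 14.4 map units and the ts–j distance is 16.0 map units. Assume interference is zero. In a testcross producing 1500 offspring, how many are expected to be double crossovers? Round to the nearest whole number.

Map distances give recombination frequencies of 0.144 and 0.160 for the two intervals.
With no interference, expected double-crossover frequency = 0.144 × 0.160 = 0.02304.
Expected number = 0.02304 × 1500 = 34.56 ≈ 35.

35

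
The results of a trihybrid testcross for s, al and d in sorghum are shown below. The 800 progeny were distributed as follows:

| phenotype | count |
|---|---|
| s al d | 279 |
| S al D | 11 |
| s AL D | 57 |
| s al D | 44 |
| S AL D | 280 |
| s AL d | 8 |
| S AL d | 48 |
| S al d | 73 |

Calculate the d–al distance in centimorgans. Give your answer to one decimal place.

The two most frequent reciprocal classes, s al d and S AL D, are the parental types, so the F1 was s al d / S AL D.
The two rarest classes, s AL d and S al D, are the double crossovers. Comparing them with the parentals, only the al allele has switched, so al is the middle locus and the order is s – al – d.
Crossovers in the al–d interval produce the single-crossover classes s al D and S AL d (44 + 48 = 92) plus the double crossovers (19).
RF(al–d) = (92 + 19) / 800 = 111/800 = 0.1388 → 13.9 centimorgans.

13.9 centimorgans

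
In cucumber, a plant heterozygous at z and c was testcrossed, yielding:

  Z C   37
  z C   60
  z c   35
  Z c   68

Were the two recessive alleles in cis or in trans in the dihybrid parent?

trans

The two most frequent classes are Z c (68) and z C (60); these are the parental (non-recombinant) types.
So the F1 carried Z c on one chromosome and z C on the other — the recessive alleles are on opposite chromosomes (trans / repulsion).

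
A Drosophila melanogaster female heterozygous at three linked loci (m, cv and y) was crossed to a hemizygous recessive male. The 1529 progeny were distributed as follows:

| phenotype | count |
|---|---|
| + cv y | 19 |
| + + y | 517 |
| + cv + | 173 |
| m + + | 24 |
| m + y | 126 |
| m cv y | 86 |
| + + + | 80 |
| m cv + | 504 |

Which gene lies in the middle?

The two most frequent reciprocal classes, + + y and m cv +, are the parental types, so the F1 was + + y / m cv +.
The two rarest classes, + cv y and m + +, are the double crossovers. Comparing them with the parentals, only the cv allele has switched, so cv is the middle locus and the order is m – cv – y.

cv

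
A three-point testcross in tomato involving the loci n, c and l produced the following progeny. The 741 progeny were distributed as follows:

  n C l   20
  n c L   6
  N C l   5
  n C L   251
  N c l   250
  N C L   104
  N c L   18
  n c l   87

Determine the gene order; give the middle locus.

The two most frequent reciprocal classes, N c l and n C L, are the parental types, so the F1 was N c l / n C L.
The two rarest classes, N C l and n c L, are the double crossovers. Comparing them with the parentals, only the c allele has switched, so c is the middle locus and the order is n – c – l.

c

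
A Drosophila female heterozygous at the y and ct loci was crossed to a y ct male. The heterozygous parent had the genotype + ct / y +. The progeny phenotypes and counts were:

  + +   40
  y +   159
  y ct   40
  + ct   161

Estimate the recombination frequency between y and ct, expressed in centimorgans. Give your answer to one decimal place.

20.0 centimorgans

The recombinant classes are + + and y ct: 40 + 40 = 80.
Recombination frequency = 80/400 = 0.2000 ≈ 20.0%, i.e. 20.0 centimorgans.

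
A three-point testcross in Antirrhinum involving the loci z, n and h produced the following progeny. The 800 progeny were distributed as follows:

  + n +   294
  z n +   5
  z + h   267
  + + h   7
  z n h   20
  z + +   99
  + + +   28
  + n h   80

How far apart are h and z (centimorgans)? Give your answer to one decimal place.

23.9 centimorgans

The two most frequent reciprocal classes, z + h and + n +, are the parental types, so the F1 was z + h / + n +.
The two rarest classes, + + h and z n +, are the double crossovers. Comparing them with the parentals, only the z allele has switched, so z is the middle locus and the order is h – z – n.
Crossovers in the h–z interval produce the single-crossover classes z + + and + n h (99 + 80 = 179) plus the double crossovers (12).
RF(h–z) = (179 + 12) / 800 = 191/800 = 0.2387 → 23.9 centimorgans.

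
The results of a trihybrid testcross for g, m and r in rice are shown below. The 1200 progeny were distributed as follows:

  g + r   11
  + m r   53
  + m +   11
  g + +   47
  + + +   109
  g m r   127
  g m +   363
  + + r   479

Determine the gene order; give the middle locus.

g

The two most frequent reciprocal classes, + + r and g m +, are the parental types, so the F1 was + + r / g m +.
The two rarest classes, g + r and + m +, are the double crossovers. Comparing them with the parentals, only the g allele has switched, so g is the middle locus and the order is r – g – m.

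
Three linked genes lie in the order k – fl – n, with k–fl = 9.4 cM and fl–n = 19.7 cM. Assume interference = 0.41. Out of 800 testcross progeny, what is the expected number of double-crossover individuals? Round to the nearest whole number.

9

Map distances give recombination frequencies of 0.094 and 0.197 for the two intervals.
With interference 0.41 (so coincidence = 0.59), expected double-crossover frequency = 0.094 × 0.197 × 0.59 = 0.01093.
Expected number = 0.01093 × 800 = 8.74 ≈ 9.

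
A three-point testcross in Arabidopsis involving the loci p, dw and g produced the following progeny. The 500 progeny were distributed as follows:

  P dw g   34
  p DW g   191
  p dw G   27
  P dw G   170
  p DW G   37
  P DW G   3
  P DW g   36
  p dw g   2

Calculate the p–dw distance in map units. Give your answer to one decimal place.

13.6 map units

The two most frequent reciprocal classes, P dw G and p DW g, are the parental types, so the F1 was P dw G / p DW g.
The two rarest classes, P DW G and p dw g, are the double crossovers. Comparing them with the parentals, only the dw allele has switched, so dw is the middle locus and the order is g – dw – p.
Crossovers in the dw–p interval produce the single-crossover classes p dw G and P DW g (27 + 36 = 63) plus the double crossovers (5).
RF(dw–p) = (63 + 5) / 500 = 68/500 = 0.1360 → 13.6 map units.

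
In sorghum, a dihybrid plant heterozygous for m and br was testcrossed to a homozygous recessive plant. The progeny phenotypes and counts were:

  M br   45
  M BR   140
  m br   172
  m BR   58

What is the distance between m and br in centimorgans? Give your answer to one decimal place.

The two most frequent classes, M BR (140) and m br (172), are the parental types, so the F1 was M BR / m br.
The recombinant classes are M br and m BR: 45 + 58 = 103.
Recombination frequency = 103/415 = 0.2482 ≈ 24.8%, i.e. 24.8 centimorgans.

24.8 centimorgans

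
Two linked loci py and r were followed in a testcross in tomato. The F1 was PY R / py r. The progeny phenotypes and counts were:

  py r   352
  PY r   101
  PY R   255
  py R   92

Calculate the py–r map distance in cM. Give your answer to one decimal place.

24.1 cM

The recombinant classes are PY r and py R: 101 + 92 = 193.
Recombination frequency = 193/800 = 0.2412 ≈ 24.1%, i.e. 24.1 cM.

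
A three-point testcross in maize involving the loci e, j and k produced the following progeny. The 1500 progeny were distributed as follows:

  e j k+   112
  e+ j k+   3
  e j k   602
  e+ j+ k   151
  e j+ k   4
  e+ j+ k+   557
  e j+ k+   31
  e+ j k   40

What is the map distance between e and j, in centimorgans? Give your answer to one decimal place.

5.2 centimorgans

The two most frequent reciprocal classes, e+ j+ k+ and e j k, are the parental types, so the F1 was e+ j+ k+ / e j k.
The two rarest classes, e+ j k+ and e j+ k, are the double crossovers. Comparing them with the parentals, only the j allele has switched, so j is the middle locus and the order is e – j – k.
Crossovers in the e–j interval produce the single-crossover classes e j+ k+ and e+ j k (31 + 40 = 71) plus the double crossovers (7).
RF(e–j) = (71 + 7) / 1500 = 78/1500 = 0.0520 → 5.2 centimorgans.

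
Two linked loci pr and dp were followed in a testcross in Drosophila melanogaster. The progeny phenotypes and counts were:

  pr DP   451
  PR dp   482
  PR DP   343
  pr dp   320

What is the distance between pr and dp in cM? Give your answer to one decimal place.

41.5 cM

The two most frequent classes, PR dp (482) and pr DP (451), are the parental types, so the F1 was PR dp / pr DP.
The recombinant classes are PR DP and pr dp: 343 + 320 = 663.
Recombination frequency = 663/1596 = 0.4154 ≈ 41.5%, i.e. 41.5 cM.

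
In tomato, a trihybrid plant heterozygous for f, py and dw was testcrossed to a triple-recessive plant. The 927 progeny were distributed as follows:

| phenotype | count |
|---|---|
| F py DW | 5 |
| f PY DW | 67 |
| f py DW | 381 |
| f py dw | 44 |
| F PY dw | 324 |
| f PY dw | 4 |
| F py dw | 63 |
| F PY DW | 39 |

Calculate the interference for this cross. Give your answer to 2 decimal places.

0.35

The two most frequent reciprocal classes, f py DW and F PY dw, are the parental types, so the F1 was f py DW / F PY dw.
The two rarest classes, F py DW and f PY dw, are the double crossovers. Comparing them with the parentals, only the f allele has switched, so f is the middle locus and the order is dw – f – py.
dw–f: (83 + 9)/927 = 0.0992; f–py: (130 + 9)/927 = 0.1499.
Expected DCO frequency = 0.0992 × 0.1499 ≈ 0.01487; observed = 9/927 ≈ 0.00971.
Coefficient of coincidence = 0.00971/0.01487 ≈ 0.65; interference = 1 − 0.65 = 0.35.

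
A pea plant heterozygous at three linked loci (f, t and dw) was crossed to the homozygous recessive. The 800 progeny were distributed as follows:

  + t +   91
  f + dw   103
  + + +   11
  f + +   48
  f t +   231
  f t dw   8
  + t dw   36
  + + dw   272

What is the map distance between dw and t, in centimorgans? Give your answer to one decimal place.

The two most frequent reciprocal classes, + + dw and f t +, are the parental types, so the F1 was + + dw / f t +.
The two rarest classes, + + + and f t dw, are the double crossovers. Comparing them with the parentals, only the dw allele has switched, so dw is the middle locus and the order is t – dw – f.
Crossovers in the t–dw interval produce the single-crossover classes + t dw and f + + (36 + 48 = 84) plus the double crossovers (19).
RF(t–dw) = (84 + 19) / 800 = 103/800 = 0.1288 → 12.9 centimorgans.

12.9 centimorgans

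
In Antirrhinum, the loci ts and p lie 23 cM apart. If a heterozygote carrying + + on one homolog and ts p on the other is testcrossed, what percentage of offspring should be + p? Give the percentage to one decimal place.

11.5%

A map distance of 23 cM corresponds to a recombination frequency of 0.230.
The F1 is + + / ts p, so + p is a recombinant gamete class with expected frequency r/2 = 0.230/2 = 0.1150.
That is 0.1150 = 11.5% of the progeny.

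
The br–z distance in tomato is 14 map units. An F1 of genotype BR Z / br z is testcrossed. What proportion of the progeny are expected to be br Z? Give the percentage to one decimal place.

7.0%

A map distance of 14 map units corresponds to a recombination frequency of 0.140.
The F1 is BR Z / br z, so br Z is a recombinant gamete class with expected frequency r/2 = 0.140/2 = 0.0700.
That is 0.0700 = 7.0% of the progeny.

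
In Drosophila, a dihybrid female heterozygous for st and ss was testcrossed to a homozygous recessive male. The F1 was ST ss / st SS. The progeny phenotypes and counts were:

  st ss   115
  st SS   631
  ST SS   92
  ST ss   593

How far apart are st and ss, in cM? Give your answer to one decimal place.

14.5 cM

The recombinant classes are ST SS and st ss: 92 + 115 = 207.
Recombination frequency = 207/1431 = 0.1447 ≈ 14.5%, i.e. 14.5 cM.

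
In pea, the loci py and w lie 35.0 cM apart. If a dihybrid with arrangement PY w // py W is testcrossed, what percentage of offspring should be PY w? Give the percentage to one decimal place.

A map distance of 35.0 cM corresponds to a recombination frequency of 0.350.
The F1 is PY w / py W, so PY w is a parental gamete class with expected frequency (1 − r)/2 = 0.650/2 = 0.3250.
That is 0.3250 = 32.5% of the progeny.

32.5%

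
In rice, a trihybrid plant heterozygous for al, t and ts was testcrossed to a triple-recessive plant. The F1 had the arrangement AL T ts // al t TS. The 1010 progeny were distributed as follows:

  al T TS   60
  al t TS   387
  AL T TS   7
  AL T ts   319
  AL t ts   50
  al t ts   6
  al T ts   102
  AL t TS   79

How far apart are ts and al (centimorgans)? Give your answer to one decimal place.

The two rarest classes, AL T TS and al t ts, are the double crossovers. Comparing them with the parentals, only the ts allele has switched, so ts is the middle locus and the order is t – ts – al.
Crossovers in the ts–al interval produce the single-crossover classes al T ts and AL t TS (102 + 79 = 181) plus the double crossovers (13).
RF(ts–al) = (181 + 13) / 1010 = 194/1010 = 0.1921 → 19.2 centimorgans.

19.2 centimorgans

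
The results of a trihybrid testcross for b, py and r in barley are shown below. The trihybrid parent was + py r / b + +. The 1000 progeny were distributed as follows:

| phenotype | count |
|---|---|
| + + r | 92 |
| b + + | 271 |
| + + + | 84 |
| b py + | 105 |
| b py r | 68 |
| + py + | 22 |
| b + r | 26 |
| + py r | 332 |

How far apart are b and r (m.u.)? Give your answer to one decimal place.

20.0 m.u.

The two rarest classes, + py + and b + r, are the double crossovers. Comparing them with the parentals, only the r allele has switched, so r is the middle locus and the order is py – r – b.
Crossovers in the r–b interval produce the single-crossover classes b py r and + + + (68 + 84 = 152) plus the double crossovers (48).
RF(r–b) = (152 + 48) / 1000 = 200/1000 = 0.2000 → 20.0 m.u.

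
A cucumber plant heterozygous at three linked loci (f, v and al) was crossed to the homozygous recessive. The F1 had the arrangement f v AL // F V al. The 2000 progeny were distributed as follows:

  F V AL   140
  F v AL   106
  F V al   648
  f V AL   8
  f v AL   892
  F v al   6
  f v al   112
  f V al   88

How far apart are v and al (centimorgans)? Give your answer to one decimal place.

13.3 centimorgans

The two rarest classes, f V AL and F v al, are the double crossovers. Comparing them with the parentals, only the v allele has switched, so v is the middle locus and the order is al – v – f.
Crossovers in the al–v interval produce the single-crossover classes f v al and F V AL (112 + 140 = 252) plus the double crossovers (14).
RF(al–v) = (252 + 14) / 2000 = 266/2000 = 0.1330 → 13.3 centimorgans.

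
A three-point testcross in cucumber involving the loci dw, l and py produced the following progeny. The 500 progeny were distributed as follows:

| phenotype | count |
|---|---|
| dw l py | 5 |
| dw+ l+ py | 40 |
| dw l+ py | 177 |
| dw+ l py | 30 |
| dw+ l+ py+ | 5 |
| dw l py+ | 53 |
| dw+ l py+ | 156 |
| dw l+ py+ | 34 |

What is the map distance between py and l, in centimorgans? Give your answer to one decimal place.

The two most frequent reciprocal classes, dw l+ py and dw+ l py+, are the parental types, so the F1 was dw l+ py / dw+ l py+.
The two rarest classes, dw l py and dw+ l+ py+, are the double crossovers. Comparing them with the parentals, only the l allele has switched, so l is the middle locus and the order is dw – l – py.
Crossovers in the l–py interval produce the single-crossover classes dw l+ py+ and dw+ l py (34 + 30 = 64) plus the double crossovers (10).
RF(l–py) = (64 + 10) / 500 = 74/500 = 0.1480 → 14.8 centimorgans.

14.8 centimorgans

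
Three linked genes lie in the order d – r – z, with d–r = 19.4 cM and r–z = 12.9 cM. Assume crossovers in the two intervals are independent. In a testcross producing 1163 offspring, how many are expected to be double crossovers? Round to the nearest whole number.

Map distances give recombination frequencies of 0.194 and 0.129 for the two intervals.
With no interference, expected double-crossover frequency = 0.194 × 0.129 = 0.02503.
Expected number = 0.02503 × 1163 = 29.11 ≈ 29.

29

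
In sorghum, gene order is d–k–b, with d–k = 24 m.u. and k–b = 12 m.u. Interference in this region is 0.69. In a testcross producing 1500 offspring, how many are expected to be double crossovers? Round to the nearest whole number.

13

Map distances give recombination frequencies of 0.240 and 0.120 for the two intervals.
With interference 0.69 (so coincidence = 0.31), expected double-crossover frequency = 0.240 × 0.120 × 0.31 = 0.00893.
Expected number = 0.00893 × 1500 = 13.39 ≈ 13.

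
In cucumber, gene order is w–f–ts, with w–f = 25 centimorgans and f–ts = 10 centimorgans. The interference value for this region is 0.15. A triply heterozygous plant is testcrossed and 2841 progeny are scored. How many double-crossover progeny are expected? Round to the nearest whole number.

60

Map distances give recombination frequencies of 0.250 and 0.100 for the two intervals.
With interference 0.15 (so coincidence = 0.85), expected double-crossover frequency = 0.250 × 0.100 × 0.85 = 0.02125.
Expected number = 0.02125 × 2841 = 60.37 ≈ 60.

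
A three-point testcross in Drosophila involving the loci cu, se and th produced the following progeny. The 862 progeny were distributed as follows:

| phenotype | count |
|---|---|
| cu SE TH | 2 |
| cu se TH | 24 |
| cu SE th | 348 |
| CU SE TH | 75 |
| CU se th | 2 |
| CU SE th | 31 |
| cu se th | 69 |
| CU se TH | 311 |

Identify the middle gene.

th

The two most frequent reciprocal classes, CU se TH and cu SE th, are the parental types, so the F1 was CU se TH / cu SE th.
The two rarest classes, CU se th and cu SE TH, are the double crossovers. Comparing them with the parentals, only the th allele has switched, so th is the middle locus and the order is cu – th – se.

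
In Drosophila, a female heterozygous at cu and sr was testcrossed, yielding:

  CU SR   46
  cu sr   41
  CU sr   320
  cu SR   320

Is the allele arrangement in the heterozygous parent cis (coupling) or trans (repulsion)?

trans

The two most frequent classes are CU sr (320) and cu SR (320); these are the parental (non-recombinant) types.
So the F1 carried CU sr on one chromosome and cu SR on the other — the recessive alleles are on opposite chromosomes (trans / repulsion).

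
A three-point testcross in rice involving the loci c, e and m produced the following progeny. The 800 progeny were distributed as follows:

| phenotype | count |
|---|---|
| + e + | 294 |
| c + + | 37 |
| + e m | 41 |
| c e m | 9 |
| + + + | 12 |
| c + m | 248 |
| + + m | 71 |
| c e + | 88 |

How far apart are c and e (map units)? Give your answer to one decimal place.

22.5 map units

The two most frequent reciprocal classes, + e + and c + m, are the parental types, so the F1 was + e + / c + m.
The two rarest classes, + + + and c e m, are the double crossovers. Comparing them with the parentals, only the e allele has switched, so e is the middle locus and the order is m – e – c.
Crossovers in the e–c interval produce the single-crossover classes c e + and + + m (88 + 71 = 159) plus the double crossovers (21).
RF(e–c) = (159 + 21) / 800 = 180/800 = 0.2250 → 22.5 map units.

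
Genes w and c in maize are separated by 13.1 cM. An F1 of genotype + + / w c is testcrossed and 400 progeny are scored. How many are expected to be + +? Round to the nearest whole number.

174

A map distance of 13.1 cM corresponds to a recombination frequency of 0.131.
The F1 is + + / w c, so + + is a parental gamete class with expected frequency (1 − r)/2 = 0.869/2 = 0.4345.
Expected number = 0.4345 × 400 = 173.80 ≈ 174.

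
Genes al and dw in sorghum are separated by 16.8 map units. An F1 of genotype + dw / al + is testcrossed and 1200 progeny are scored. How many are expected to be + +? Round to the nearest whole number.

A map distance of 16.8 map units corresponds to a recombination frequency of 0.168.
The F1 is + dw / al +, so + + is a recombinant gamete class with expected frequency r/2 = 0.168/2 = 0.0840.
Expected number = 0.0840 × 1200 = 100.80 ≈ 101.

101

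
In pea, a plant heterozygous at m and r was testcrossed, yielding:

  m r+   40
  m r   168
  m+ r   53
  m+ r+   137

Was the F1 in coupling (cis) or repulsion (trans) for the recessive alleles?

cis

The two most frequent classes are m+ r+ (137) and m r (168); these are the parental (non-recombinant) types.
So the F1 carried m+ r+ on one chromosome and m r on the other — the recessive alleles are on the same chromosome (cis / coupling).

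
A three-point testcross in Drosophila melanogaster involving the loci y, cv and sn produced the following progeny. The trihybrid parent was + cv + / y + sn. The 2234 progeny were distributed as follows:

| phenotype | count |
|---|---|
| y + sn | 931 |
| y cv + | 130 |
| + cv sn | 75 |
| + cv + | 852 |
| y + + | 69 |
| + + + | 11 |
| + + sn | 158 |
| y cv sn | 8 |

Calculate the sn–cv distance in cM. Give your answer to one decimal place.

7.3 cM

The two rarest classes, + + + and y cv sn, are the double crossovers. Comparing them with the parentals, only the cv allele has switched, so cv is the middle locus and the order is y – cv – sn.
Crossovers in the cv–sn interval produce the single-crossover classes + cv sn and y + + (75 + 69 = 144) plus the double crossovers (19).
RF(cv–sn) = (144 + 19) / 2234 = 163/2234 = 0.0730 → 7.3 cM.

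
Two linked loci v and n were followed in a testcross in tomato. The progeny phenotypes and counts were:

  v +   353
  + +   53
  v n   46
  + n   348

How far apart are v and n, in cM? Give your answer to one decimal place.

12.4 cM

The two most frequent classes, + n (348) and v + (353), are the parental types, so the F1 was + n / v +.
The recombinant classes are + + and v n: 53 + 46 = 99.
Recombination frequency = 99/800 = 0.1237 ≈ 12.4%, i.e. 12.4 cM.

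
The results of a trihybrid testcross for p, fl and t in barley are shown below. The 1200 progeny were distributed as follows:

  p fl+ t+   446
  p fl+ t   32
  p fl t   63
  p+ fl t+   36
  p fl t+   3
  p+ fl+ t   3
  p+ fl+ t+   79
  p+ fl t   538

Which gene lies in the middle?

fl

The two most frequent reciprocal classes, p+ fl t and p fl+ t+, are the parental types, so the F1 was p+ fl t / p fl+ t+.
The two rarest classes, p+ fl+ t and p fl t+, are the double crossovers. Comparing them with the parentals, only the fl allele has switched, so fl is the middle locus and the order is t – fl – p.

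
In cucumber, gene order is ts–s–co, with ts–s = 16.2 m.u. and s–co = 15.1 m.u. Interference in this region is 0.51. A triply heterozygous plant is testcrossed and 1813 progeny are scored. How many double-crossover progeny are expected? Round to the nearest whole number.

22

Map distances give recombination frequencies of 0.162 and 0.151 for the two intervals.
With interference 0.51 (so coincidence = 0.49), expected double-crossover frequency = 0.162 × 0.151 × 0.49 = 0.01199.
Expected number = 0.01199 × 1813 = 21.73 ≈ 22.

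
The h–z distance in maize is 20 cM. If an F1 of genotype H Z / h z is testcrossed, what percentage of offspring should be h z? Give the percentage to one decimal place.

A map distance of 20 cM corresponds to a recombination frequency of 0.200.
The F1 is H Z / h z, so h z is a parental gamete class with expected frequency (1 − r)/2 = 0.800/2 = 0.4000.
That is 0.4000 = 40.0% of the progeny.

40.0%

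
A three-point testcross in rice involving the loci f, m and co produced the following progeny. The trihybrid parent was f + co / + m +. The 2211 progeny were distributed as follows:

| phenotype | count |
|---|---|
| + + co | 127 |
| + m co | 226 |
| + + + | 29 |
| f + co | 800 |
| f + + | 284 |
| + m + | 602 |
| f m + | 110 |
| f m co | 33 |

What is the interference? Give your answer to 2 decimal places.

The two rarest classes, f m co and + + +, are the double crossovers. Comparing them with the parentals, only the m allele has switched, so m is the middle locus and the order is f – m – co.
f–m: (237 + 62)/2211 = 0.1352; m–co: (510 + 62)/2211 = 0.2587.
Expected DCO frequency = 0.1352 × 0.2587 ≈ 0.03498; observed = 62/2211 ≈ 0.02804.
Coefficient of coincidence = 0.02804/0.03498 ≈ 0.80; interference = 1 − 0.80 = 0.20.

0.20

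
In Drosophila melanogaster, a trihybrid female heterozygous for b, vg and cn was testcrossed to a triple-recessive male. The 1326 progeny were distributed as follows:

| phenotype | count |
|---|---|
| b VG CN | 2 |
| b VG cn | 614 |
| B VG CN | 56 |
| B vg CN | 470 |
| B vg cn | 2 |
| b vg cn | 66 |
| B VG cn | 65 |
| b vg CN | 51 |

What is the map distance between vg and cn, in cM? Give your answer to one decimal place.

9.5 cM

The two most frequent reciprocal classes, B vg CN and b VG cn, are the parental types, so the F1 was B vg CN / b VG cn.
The two rarest classes, B vg cn and b VG CN, are the double crossovers. Comparing them with the parentals, only the cn allele has switched, so cn is the middle locus and the order is b – cn – vg.
Crossovers in the cn–vg interval produce the single-crossover classes B VG CN and b vg cn (56 + 66 = 122) plus the double crossovers (4).
RF(cn–vg) = (122 + 4) / 1326 = 126/1326 = 0.0950 → 9.5 cM.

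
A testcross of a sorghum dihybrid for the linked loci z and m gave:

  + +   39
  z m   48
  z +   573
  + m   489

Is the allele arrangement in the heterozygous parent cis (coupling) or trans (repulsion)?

trans

The two most frequent classes are + m (489) and z + (573); these are the parental (non-recombinant) types.
So the F1 carried + m on one chromosome and z + on the other — the recessive alleles are on opposite chromosomes (trans / repulsion).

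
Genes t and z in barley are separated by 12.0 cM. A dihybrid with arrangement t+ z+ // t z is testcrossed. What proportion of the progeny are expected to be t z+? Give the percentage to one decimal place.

6.0%

A map distance of 12.0 cM corresponds to a recombination frequency of 0.120.
The F1 is t+ z+ / t z, so t z+ is a recombinant gamete class with expected frequency r/2 = 0.120/2 = 0.0600.
That is 0.0600 = 6.0% of the progeny.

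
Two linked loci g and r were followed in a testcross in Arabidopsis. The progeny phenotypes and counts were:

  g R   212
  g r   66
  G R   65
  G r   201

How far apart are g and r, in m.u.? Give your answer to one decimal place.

24.1 m.u.

The two most frequent classes, G r (201) and g R (212), are the parental types, so the F1 was G r / g R.
The recombinant classes are G R and g r: 65 + 66 = 131.
Recombination frequency = 131/544 = 0.2408 ≈ 24.1%, i.e. 24.1 m.u.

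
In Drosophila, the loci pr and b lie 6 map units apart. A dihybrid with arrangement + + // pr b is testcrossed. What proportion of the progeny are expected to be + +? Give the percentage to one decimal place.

A map distance of 6 map units corresponds to a recombination frequency of 0.060.
The F1 is + + / pr b, so + + is a parental gamete class with expected frequency (1 − r)/2 = 0.940/2 = 0.4700.
That is 0.4700 = 47.0% of the progeny.

47.0%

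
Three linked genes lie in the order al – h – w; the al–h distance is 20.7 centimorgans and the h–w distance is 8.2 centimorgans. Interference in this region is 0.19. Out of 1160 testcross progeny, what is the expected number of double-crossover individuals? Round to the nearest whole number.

16

Map distances give recombination frequencies of 0.207 and 0.082 for the two intervals.
With interference 0.19 (so coincidence = 0.81), expected double-crossover frequency = 0.207 × 0.082 × 0.81 = 0.01375.
Expected number = 0.01375 × 1160 = 15.95 ≈ 16.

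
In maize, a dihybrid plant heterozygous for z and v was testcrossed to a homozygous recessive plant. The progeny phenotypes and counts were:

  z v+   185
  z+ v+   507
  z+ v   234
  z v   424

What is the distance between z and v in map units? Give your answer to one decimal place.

31.0 map units

The two most frequent classes, z+ v+ (507) and z v (424), are the parental types, so the F1 was z+ v+ / z v.
The recombinant classes are z+ v and z v+: 234 + 185 = 419.
Recombination frequency = 419/1350 = 0.3104 ≈ 31.0%, i.e. 31.0 map units.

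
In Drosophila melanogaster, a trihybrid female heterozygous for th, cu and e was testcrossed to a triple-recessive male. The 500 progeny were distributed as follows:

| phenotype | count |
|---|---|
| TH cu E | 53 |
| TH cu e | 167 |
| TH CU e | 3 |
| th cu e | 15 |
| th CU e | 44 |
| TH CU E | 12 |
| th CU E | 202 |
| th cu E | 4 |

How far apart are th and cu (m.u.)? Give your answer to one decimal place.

6.8 m.u.

The two most frequent reciprocal classes, TH cu e and th CU E, are the parental types, so the F1 was TH cu e / th CU E.
The two rarest classes, TH CU e and th cu E, are the double crossovers. Comparing them with the parentals, only the cu allele has switched, so cu is the middle locus and the order is th – cu – e.
Crossovers in the th–cu interval produce the single-crossover classes th cu e and TH CU E (15 + 12 = 27) plus the double crossovers (7).
RF(th–cu) = (27 + 7) / 500 = 34/500 = 0.0680 → 6.8 m.u.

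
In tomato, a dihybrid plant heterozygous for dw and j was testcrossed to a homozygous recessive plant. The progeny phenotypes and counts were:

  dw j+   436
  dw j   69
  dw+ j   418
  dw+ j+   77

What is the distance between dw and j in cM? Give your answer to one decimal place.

The two most frequent classes, dw+ j (418) and dw j+ (436), are the parental types, so the F1 was dw+ j / dw j+.
The recombinant classes are dw+ j+ and dw j: 77 + 69 = 146.
Recombination frequency = 146/1000 = 0.1460 ≈ 14.6%, i.e. 14.6 cM.

14.6 cM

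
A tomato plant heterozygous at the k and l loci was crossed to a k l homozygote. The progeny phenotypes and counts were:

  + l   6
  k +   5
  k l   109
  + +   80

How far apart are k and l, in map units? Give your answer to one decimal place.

5.5 map units

The two most frequent classes, + + (80) and k l (109), are the parental types, so the F1 was + + / k l.
The recombinant classes are + l and k +: 6 + 5 = 11.
Recombination frequency = 11/200 = 0.0550 ≈ 5.5%, i.e. 5.5 map units.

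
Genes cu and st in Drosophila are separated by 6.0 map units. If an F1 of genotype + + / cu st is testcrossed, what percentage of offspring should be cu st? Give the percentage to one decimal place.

47.0%

A map distance of 6.0 map units corresponds to a recombination frequency of 0.060.
The F1 is + + / cu st, so cu st is a parental gamete class with expected frequency (1 − r)/2 = 0.940/2 = 0.4700.
That is 0.4700 = 47.0% of the progeny.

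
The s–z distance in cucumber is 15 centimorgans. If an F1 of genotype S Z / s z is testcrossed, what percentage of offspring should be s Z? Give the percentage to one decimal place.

A map distance of 15 centimorgans corresponds to a recombination frequency of 0.150.
The F1 is S Z / s z, so s Z is a recombinant gamete class with expected frequency r/2 = 0.150/2 = 0.0750.
That is 0.0750 = 7.5% of the progeny.

7.5%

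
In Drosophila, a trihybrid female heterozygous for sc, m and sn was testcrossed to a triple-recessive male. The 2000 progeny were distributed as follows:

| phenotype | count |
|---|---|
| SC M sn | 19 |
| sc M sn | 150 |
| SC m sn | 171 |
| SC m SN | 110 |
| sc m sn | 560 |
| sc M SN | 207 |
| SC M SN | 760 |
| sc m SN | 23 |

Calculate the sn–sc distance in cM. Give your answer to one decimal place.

The two most frequent reciprocal classes, SC M SN and sc m sn, are the parental types, so the F1 was SC M SN / sc m sn.
The two rarest classes, SC M sn and sc m SN, are the double crossovers. Comparing them with the parentals, only the sn allele has switched, so sn is the middle locus and the order is m – sn – sc.
Crossovers in the sn–sc interval produce the single-crossover classes sc M SN and SC m sn (207 + 171 = 378) plus the double crossovers (42).
RF(sn–sc) = (378 + 42) / 2000 = 420/2000 = 0.2100 → 21.0 cM.

21.0 cM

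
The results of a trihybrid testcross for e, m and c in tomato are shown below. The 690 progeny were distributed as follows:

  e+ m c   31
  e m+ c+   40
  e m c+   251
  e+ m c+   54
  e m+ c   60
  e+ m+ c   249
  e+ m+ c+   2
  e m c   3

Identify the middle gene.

c

The two most frequent reciprocal classes, e+ m+ c and e m c+, are the parental types, so the F1 was e+ m+ c / e m c+.
The two rarest classes, e+ m+ c+ and e m c, are the double crossovers. Comparing them with the parentals, only the c allele has switched, so c is the middle locus and the order is m – c – e.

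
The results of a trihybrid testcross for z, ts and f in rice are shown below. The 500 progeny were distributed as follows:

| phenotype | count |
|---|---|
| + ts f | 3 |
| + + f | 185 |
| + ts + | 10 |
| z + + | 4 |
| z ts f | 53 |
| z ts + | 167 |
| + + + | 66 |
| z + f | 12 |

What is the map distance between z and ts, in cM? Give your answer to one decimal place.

5.8 cM

The two most frequent reciprocal classes, z ts + and + + f, are the parental types, so the F1 was z ts + / + + f.
The two rarest classes, z + + and + ts f, are the double crossovers. Comparing them with the parentals, only the ts allele has switched, so ts is the middle locus and the order is f – ts – z.
Crossovers in the ts–z interval produce the single-crossover classes + ts + and z + f (10 + 12 = 22) plus the double crossovers (7).
RF(ts–z) = (22 + 7) / 500 = 29/500 = 0.0580 → 5.8 cM.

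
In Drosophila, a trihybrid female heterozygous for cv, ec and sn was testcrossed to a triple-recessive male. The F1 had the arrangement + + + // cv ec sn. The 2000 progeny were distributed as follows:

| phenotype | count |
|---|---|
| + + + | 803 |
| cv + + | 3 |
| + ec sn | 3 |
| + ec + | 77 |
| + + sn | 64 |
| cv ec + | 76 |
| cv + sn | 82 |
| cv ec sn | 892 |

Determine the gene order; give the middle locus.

cv

The two rarest classes, cv + + and + ec sn, are the double crossovers. Comparing them with the parentals, only the cv allele has switched, so cv is the middle locus and the order is sn – cv – ec.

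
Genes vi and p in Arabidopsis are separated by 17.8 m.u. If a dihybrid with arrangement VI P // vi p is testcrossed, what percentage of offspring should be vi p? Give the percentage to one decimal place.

A map distance of 17.8 m.u. corresponds to a recombination frequency of 0.178.
The F1 is VI P / vi p, so vi p is a parental gamete class with expected frequency (1 − r)/2 = 0.822/2 = 0.4110.
That is 0.4110 = 41.1% of the progeny.

41.1%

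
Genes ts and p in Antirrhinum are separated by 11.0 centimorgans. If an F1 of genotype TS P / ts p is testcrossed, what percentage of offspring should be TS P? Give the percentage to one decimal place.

44.5%

A map distance of 11.0 centimorgans corresponds to a recombination frequency of 0.110.
The F1 is TS P / ts p, so TS P is a parental gamete class with expected frequency (1 − r)/2 = 0.890/2 = 0.4450.
That is 0.4450 = 44.5% of the progeny.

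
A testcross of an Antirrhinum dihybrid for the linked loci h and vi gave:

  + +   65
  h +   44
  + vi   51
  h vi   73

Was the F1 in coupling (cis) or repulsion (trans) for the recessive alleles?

cis

The two most frequent classes are + + (65) and h vi (73); these are the parental (non-recombinant) types.
So the F1 carried + + on one chromosome and h vi on the other — the recessive alleles are on the same chromosome (cis / coupling).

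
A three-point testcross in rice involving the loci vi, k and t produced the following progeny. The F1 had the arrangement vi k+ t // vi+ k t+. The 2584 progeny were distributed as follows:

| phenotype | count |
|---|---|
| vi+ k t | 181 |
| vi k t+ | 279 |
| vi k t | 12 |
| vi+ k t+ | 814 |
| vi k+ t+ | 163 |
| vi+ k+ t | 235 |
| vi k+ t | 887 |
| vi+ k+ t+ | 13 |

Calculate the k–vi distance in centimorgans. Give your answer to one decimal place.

20.9 centimorgans

The two rarest classes, vi k t and vi+ k+ t+, are the double crossovers. Comparing them with the parentals, only the k allele has switched, so k is the middle locus and the order is t – k – vi.
Crossovers in the k–vi interval produce the single-crossover classes vi+ k+ t and vi k t+ (235 + 279 = 514) plus the double crossovers (25).
RF(k–vi) = (514 + 25) / 2584 = 539/2584 = 0.2086 → 20.9 centimorgans.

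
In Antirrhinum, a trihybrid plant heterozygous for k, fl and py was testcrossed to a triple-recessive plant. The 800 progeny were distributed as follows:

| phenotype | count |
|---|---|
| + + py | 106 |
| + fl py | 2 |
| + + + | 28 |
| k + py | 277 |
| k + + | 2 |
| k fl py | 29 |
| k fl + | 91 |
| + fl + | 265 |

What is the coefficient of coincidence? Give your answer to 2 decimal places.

The two most frequent reciprocal classes, k + py and + fl +, are the parental types, so the F1 was k + py / + fl +.
The two rarest classes, k + + and + fl py, are the double crossovers. Comparing them with the parentals, only the py allele has switched, so py is the middle locus and the order is fl – py – k.
fl–py: (57 + 4)/800 = 0.0762; py–k: (197 + 4)/800 = 0.2512.
Expected DCO frequency = 0.0762 × 0.2512 ≈ 0.01914; observed = 4/800 ≈ 0.00500.
Coefficient of coincidence = 0.00500/0.01914 ≈ 0.26.

0.26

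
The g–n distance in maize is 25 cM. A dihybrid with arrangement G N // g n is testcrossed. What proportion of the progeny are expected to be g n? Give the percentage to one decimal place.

37.5%

A map distance of 25 cM corresponds to a recombination frequency of 0.250.
The F1 is G N / g n, so g n is a parental gamete class with expected frequency (1 − r)/2 = 0.750/2 = 0.3750.
That is 0.3750 = 37.5% of the progeny.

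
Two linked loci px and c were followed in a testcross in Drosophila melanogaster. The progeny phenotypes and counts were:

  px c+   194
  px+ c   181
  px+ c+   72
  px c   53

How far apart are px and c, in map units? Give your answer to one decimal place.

25.0 map units

The two most frequent classes, px+ c (181) and px c+ (194), are the parental types, so the F1 was px+ c / px c+.
The recombinant classes are px+ c+ and px c: 72 + 53 = 125.
Recombination frequency = 125/500 = 0.2500 ≈ 25.0%, i.e. 25.0 map units.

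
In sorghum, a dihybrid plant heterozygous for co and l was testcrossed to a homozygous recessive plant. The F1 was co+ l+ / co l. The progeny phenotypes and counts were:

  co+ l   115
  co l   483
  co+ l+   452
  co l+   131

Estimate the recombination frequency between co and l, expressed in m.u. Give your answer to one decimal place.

20.8 m.u.

The recombinant classes are co+ l and co l+: 115 + 131 = 246.
Recombination frequency = 246/1181 = 0.2083 ≈ 20.8%, i.e. 20.8 m.u.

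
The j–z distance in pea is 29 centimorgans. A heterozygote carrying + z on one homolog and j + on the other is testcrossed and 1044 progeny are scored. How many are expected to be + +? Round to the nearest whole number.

151

A map distance of 29 centimorgans corresponds to a recombination frequency of 0.290.
The F1 is + z / j +, so + + is a recombinant gamete class with expected frequency r/2 = 0.290/2 = 0.1450.
Expected number = 0.1450 × 1044 = 151.38 ≈ 151.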